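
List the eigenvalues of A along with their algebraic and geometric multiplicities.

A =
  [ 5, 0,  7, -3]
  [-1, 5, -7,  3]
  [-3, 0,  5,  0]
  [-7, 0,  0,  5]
λ = 5: alg = 4, geom = 2

Step 1 — factor the characteristic polynomial to read off the algebraic multiplicities:
  χ_A(x) = (x - 5)^4

Step 2 — compute geometric multiplicities via the rank-nullity identity g(λ) = n − rank(A − λI):
  rank(A − (5)·I) = 2, so dim ker(A − (5)·I) = n − 2 = 2

Summary:
  λ = 5: algebraic multiplicity = 4, geometric multiplicity = 2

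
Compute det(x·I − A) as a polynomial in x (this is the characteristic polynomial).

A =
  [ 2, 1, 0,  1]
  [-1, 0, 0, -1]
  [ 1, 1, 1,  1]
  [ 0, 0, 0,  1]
x^4 - 4*x^3 + 6*x^2 - 4*x + 1

Expanding det(x·I − A) (e.g. by cofactor expansion or by noting that A is similar to its Jordan form J, which has the same characteristic polynomial as A) gives
  χ_A(x) = x^4 - 4*x^3 + 6*x^2 - 4*x + 1
which factors as (x - 1)^4. The eigenvalues (with algebraic multiplicities) are λ = 1 with multiplicity 4.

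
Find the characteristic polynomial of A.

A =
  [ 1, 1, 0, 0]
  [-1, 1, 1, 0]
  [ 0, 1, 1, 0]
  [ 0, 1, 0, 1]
x^4 - 4*x^3 + 6*x^2 - 4*x + 1

Expanding det(x·I − A) (e.g. by cofactor expansion or by noting that A is similar to its Jordan form J, which has the same characteristic polynomial as A) gives
  χ_A(x) = x^4 - 4*x^3 + 6*x^2 - 4*x + 1
which factors as (x - 1)^4. The eigenvalues (with algebraic multiplicities) are λ = 1 with multiplicity 4.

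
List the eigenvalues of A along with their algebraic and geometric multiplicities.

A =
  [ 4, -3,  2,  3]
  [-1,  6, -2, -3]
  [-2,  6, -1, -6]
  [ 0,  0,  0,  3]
λ = 3: alg = 4, geom = 3

Step 1 — factor the characteristic polynomial to read off the algebraic multiplicities:
  χ_A(x) = (x - 3)^4

Step 2 — compute geometric multiplicities via the rank-nullity identity g(λ) = n − rank(A − λI):
  rank(A − (3)·I) = 1, so dim ker(A − (3)·I) = n − 1 = 3

Summary:
  λ = 3: algebraic multiplicity = 4, geometric multiplicity = 3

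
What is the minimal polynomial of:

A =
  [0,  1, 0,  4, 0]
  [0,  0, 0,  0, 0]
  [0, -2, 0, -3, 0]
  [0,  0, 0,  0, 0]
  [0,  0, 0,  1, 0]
x^2

The characteristic polynomial is χ_A(x) = x^5, so the eigenvalues are known. The minimal polynomial is
  m_A(x) = Π_λ (x − λ)^{k_λ}
where k_λ is the size of the *largest* Jordan block for λ (equivalently, the smallest k with (A − λI)^k v = 0 for every generalised eigenvector v of λ).

  λ = 0: largest Jordan block has size 2, contributing (x − 0)^2

So m_A(x) = x^2 = x^2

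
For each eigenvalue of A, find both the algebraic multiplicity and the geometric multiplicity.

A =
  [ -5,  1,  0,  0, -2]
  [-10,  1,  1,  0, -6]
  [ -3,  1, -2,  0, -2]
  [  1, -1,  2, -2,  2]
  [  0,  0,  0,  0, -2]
λ = -2: alg = 5, geom = 3

Step 1 — factor the characteristic polynomial to read off the algebraic multiplicities:
  χ_A(x) = (x + 2)^5

Step 2 — compute geometric multiplicities via the rank-nullity identity g(λ) = n − rank(A − λI):
  rank(A − (-2)·I) = 2, so dim ker(A − (-2)·I) = n − 2 = 3

Summary:
  λ = -2: algebraic multiplicity = 5, geometric multiplicity = 3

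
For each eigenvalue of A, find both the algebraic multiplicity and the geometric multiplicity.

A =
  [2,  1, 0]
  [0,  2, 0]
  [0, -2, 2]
λ = 2: alg = 3, geom = 2

Step 1 — factor the characteristic polynomial to read off the algebraic multiplicities:
  χ_A(x) = (x - 2)^3

Step 2 — compute geometric multiplicities via the rank-nullity identity g(λ) = n − rank(A − λI):
  rank(A − (2)·I) = 1, so dim ker(A − (2)·I) = n − 1 = 2

Summary:
  λ = 2: algebraic multiplicity = 3, geometric multiplicity = 2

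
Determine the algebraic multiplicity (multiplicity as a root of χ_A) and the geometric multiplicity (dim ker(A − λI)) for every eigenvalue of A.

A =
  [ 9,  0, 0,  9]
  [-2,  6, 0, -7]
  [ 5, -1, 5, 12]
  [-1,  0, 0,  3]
λ = 5: alg = 1, geom = 1; λ = 6: alg = 3, geom = 1

Step 1 — factor the characteristic polynomial to read off the algebraic multiplicities:
  χ_A(x) = (x - 6)^3*(x - 5)

Step 2 — compute geometric multiplicities via the rank-nullity identity g(λ) = n − rank(A − λI):
  rank(A − (5)·I) = 3, so dim ker(A − (5)·I) = n − 3 = 1
  rank(A − (6)·I) = 3, so dim ker(A − (6)·I) = n − 3 = 1

Summary:
  λ = 5: algebraic multiplicity = 1, geometric multiplicity = 1
  λ = 6: algebraic multiplicity = 3, geometric multiplicity = 1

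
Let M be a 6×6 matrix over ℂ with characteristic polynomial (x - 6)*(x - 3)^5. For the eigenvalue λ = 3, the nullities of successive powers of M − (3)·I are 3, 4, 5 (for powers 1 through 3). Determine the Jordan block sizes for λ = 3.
Block sizes for λ = 3: [3, 1, 1]

From the dimensions of kernels of powers, the number of Jordan blocks of size at least j is d_j − d_{j−1} where d_j = dim ker(N^j) (with d_0 = 0). Computing the differences gives [3, 1, 1].
The number of blocks of size exactly k is (#blocks of size ≥ k) − (#blocks of size ≥ k + 1), so the partition is: 2 block(s) of size 1, 1 block(s) of size 3.
In nonincreasing order the block sizes are [3, 1, 1].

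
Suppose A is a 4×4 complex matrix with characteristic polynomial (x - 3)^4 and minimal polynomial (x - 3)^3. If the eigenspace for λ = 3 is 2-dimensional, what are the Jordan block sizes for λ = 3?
Block sizes for λ = 3: [3, 1]

Step 1 — from the characteristic polynomial, algebraic multiplicity of λ = 3 is 4. From dim ker(A − (3)·I) = 2, there are exactly 2 Jordan blocks for λ = 3.
Step 2 — from the minimal polynomial, the factor (x − 3)^3 tells us the largest block for λ = 3 has size 3.
Step 3 — with total size 4, 2 blocks, and largest block 3, the block sizes (in nonincreasing order) are [3, 1].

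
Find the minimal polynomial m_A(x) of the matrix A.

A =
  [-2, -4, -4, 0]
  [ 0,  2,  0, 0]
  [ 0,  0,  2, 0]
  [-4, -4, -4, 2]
x^2 - 4

The characteristic polynomial is χ_A(x) = (x - 2)^3*(x + 2), so the eigenvalues are known. The minimal polynomial is
  m_A(x) = Π_λ (x − λ)^{k_λ}
where k_λ is the size of the *largest* Jordan block for λ (equivalently, the smallest k with (A − λI)^k v = 0 for every generalised eigenvector v of λ).

  λ = -2: largest Jordan block has size 1, contributing (x + 2)
  λ = 2: largest Jordan block has size 1, contributing (x − 2)

So m_A(x) = (x - 2)*(x + 2) = x^2 - 4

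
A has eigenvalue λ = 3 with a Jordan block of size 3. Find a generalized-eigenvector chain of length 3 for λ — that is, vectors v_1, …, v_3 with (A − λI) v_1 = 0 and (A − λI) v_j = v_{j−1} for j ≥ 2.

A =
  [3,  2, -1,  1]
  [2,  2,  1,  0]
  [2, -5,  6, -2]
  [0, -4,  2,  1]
A Jordan chain for λ = 3 of length 3:
v_1 = (2, 0, -4, -4)ᵀ
v_2 = (0, 2, 2, 0)ᵀ
v_3 = (1, 0, 0, 0)ᵀ

Let N = A − (3)·I. We want v_3 with N^3 v_3 = 0 but N^2 v_3 ≠ 0; then v_{j-1} := N · v_j for j = 3, …, 2.

Pick v_3 = (1, 0, 0, 0)ᵀ.
Then v_2 = N · v_3 = (0, 2, 2, 0)ᵀ.
Then v_1 = N · v_2 = (2, 0, -4, -4)ᵀ.

Sanity check: (A − (3)·I) v_1 = (0, 0, 0, 0)ᵀ = 0. ✓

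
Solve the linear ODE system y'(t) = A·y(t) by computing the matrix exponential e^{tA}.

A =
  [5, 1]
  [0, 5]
e^{tA} =
  [exp(5*t), t*exp(5*t)]
  [0, exp(5*t)]

Strategy: write A = P · J · P⁻¹ where J is a Jordan canonical form, so e^{tA} = P · e^{tJ} · P⁻¹, and e^{tJ} can be computed block-by-block.

A has Jordan form
J =
  [5, 1]
  [0, 5]
(up to reordering of blocks).

Per-block formulas:
  For a 2×2 Jordan block J_2(5): exp(t · J_2(5)) = e^(5t)·(I + t·N), where N is the 2×2 nilpotent shift.

After assembling e^{tJ} and conjugating by P, we get:

e^{tA} =
  [exp(5*t), t*exp(5*t)]
  [0, exp(5*t)]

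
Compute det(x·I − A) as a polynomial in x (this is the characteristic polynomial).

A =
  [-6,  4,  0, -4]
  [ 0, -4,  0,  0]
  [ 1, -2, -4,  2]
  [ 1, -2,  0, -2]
x^4 + 16*x^3 + 96*x^2 + 256*x + 256

Expanding det(x·I − A) (e.g. by cofactor expansion or by noting that A is similar to its Jordan form J, which has the same characteristic polynomial as A) gives
  χ_A(x) = x^4 + 16*x^3 + 96*x^2 + 256*x + 256
which factors as (x + 4)^4. The eigenvalues (with algebraic multiplicities) are λ = -4 with multiplicity 4.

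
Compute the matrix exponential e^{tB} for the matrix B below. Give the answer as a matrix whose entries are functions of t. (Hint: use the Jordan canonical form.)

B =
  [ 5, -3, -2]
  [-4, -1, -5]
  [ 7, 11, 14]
e^{tB} =
  [-t^2*exp(6*t)/2 - t*exp(6*t) + exp(6*t), t^2*exp(6*t) - 3*t*exp(6*t), t^2*exp(6*t)/2 - 2*t*exp(6*t)]
  [-3*t^2*exp(6*t)/2 - 4*t*exp(6*t), 3*t^2*exp(6*t) - 7*t*exp(6*t) + exp(6*t), 3*t^2*exp(6*t)/2 - 5*t*exp(6*t)]
  [5*t^2*exp(6*t)/2 + 7*t*exp(6*t), -5*t^2*exp(6*t) + 11*t*exp(6*t), -5*t^2*exp(6*t)/2 + 8*t*exp(6*t) + exp(6*t)]

Strategy: write B = P · J · P⁻¹ where J is a Jordan canonical form, so e^{tB} = P · e^{tJ} · P⁻¹, and e^{tJ} can be computed block-by-block.

B has Jordan form
J =
  [6, 1, 0]
  [0, 6, 1]
  [0, 0, 6]
(up to reordering of blocks).

Per-block formulas:
  For a 3×3 Jordan block J_3(6): exp(t · J_3(6)) = e^(6t)·(I + t·N + (t^2/2)·N^2), where N is the 3×3 nilpotent shift.

After assembling e^{tJ} and conjugating by P, we get:

e^{tB} =
  [-t^2*exp(6*t)/2 - t*exp(6*t) + exp(6*t), t^2*exp(6*t) - 3*t*exp(6*t), t^2*exp(6*t)/2 - 2*t*exp(6*t)]
  [-3*t^2*exp(6*t)/2 - 4*t*exp(6*t), 3*t^2*exp(6*t) - 7*t*exp(6*t) + exp(6*t), 3*t^2*exp(6*t)/2 - 5*t*exp(6*t)]
  [5*t^2*exp(6*t)/2 + 7*t*exp(6*t), -5*t^2*exp(6*t) + 11*t*exp(6*t), -5*t^2*exp(6*t)/2 + 8*t*exp(6*t) + exp(6*t)]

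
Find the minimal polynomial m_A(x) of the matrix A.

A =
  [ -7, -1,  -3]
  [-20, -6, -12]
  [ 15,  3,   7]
x^2 + 4*x + 4

The characteristic polynomial is χ_A(x) = (x + 2)^3, so the eigenvalues are known. The minimal polynomial is
  m_A(x) = Π_λ (x − λ)^{k_λ}
where k_λ is the size of the *largest* Jordan block for λ (equivalently, the smallest k with (A − λI)^k v = 0 for every generalised eigenvector v of λ).

  λ = -2: largest Jordan block has size 2, contributing (x + 2)^2

So m_A(x) = (x + 2)^2 = x^2 + 4*x + 4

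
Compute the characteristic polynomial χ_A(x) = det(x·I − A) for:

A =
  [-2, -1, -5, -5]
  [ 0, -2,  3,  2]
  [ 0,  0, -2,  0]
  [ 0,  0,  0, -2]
x^4 + 8*x^3 + 24*x^2 + 32*x + 16

Expanding det(x·I − A) (e.g. by cofactor expansion or by noting that A is similar to its Jordan form J, which has the same characteristic polynomial as A) gives
  χ_A(x) = x^4 + 8*x^3 + 24*x^2 + 32*x + 16
which factors as (x + 2)^4. The eigenvalues (with algebraic multiplicities) are λ = -2 with multiplicity 4.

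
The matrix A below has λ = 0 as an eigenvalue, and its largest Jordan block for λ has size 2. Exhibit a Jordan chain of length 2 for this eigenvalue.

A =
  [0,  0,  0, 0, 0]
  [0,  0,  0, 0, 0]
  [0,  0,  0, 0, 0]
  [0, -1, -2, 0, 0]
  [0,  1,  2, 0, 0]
A Jordan chain for λ = 0 of length 2:
v_1 = (0, 0, 0, -1, 1)ᵀ
v_2 = (0, 1, 0, 0, 0)ᵀ

Let N = A − (0)·I. We want v_2 with N^2 v_2 = 0 but N^1 v_2 ≠ 0; then v_{j-1} := N · v_j for j = 2, …, 2.

Pick v_2 = (0, 1, 0, 0, 0)ᵀ.
Then v_1 = N · v_2 = (0, 0, 0, -1, 1)ᵀ.

Sanity check: (A − (0)·I) v_1 = (0, 0, 0, 0, 0)ᵀ = 0. ✓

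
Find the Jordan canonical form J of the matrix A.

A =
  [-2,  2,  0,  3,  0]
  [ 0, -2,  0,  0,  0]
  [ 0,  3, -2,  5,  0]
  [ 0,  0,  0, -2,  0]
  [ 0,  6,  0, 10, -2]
J_2(-2) ⊕ J_2(-2) ⊕ J_1(-2)

The characteristic polynomial is
  det(x·I − A) = x^5 + 10*x^4 + 40*x^3 + 80*x^2 + 80*x + 32 = (x + 2)^5

Eigenvalues and multiplicities (the geometric multiplicity of λ is n − rank(A − λI), which equals the number of Jordan blocks for λ):
  λ = -2: algebraic multiplicity = 5, geometric multiplicity = 3

Determining the block sizes for each eigenvalue:
  λ = -2: with am = 5 and gm = 3, the partition is not yet determined (e.g. several partitions of 5 into 3 parts exist). Let N = A − (-2)·I. Computing rank(N^1) = 2, rank(N^2) = 0; the number of blocks of size ≥ j is rank(N^{j−1}) − rank(N^j), giving [3, 2]. So we have 2 block(s) of size 2, 1 block(s) of size 1 → block sizes [2, 2, 1]

Assembling the blocks gives a Jordan form
J =
  [-2,  1,  0,  0,  0]
  [ 0, -2,  0,  0,  0]
  [ 0,  0, -2,  1,  0]
  [ 0,  0,  0, -2,  0]
  [ 0,  0,  0,  0, -2]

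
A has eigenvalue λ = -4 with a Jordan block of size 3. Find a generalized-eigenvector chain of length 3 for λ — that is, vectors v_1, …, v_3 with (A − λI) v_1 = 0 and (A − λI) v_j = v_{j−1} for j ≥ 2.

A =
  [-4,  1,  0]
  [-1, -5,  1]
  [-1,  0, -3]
A Jordan chain for λ = -4 of length 3:
v_1 = (-1, 0, -1)ᵀ
v_2 = (0, -1, -1)ᵀ
v_3 = (1, 0, 0)ᵀ

Let N = A − (-4)·I. We want v_3 with N^3 v_3 = 0 but N^2 v_3 ≠ 0; then v_{j-1} := N · v_j for j = 3, …, 2.

Pick v_3 = (1, 0, 0)ᵀ.
Then v_2 = N · v_3 = (0, -1, -1)ᵀ.
Then v_1 = N · v_2 = (-1, 0, -1)ᵀ.

Sanity check: (A − (-4)·I) v_1 = (0, 0, 0)ᵀ = 0. ✓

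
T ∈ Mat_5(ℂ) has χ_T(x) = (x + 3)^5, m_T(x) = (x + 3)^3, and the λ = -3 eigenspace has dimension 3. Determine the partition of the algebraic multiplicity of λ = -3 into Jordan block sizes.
Block sizes for λ = -3: [3, 1, 1]

Step 1 — from the characteristic polynomial, algebraic multiplicity of λ = -3 is 5. From dim ker(T − (-3)·I) = 3, there are exactly 3 Jordan blocks for λ = -3.
Step 2 — from the minimal polynomial, the factor (x + 3)^3 tells us the largest block for λ = -3 has size 3.
Step 3 — with total size 5, 3 blocks, and largest block 3, the block sizes (in nonincreasing order) are [3, 1, 1].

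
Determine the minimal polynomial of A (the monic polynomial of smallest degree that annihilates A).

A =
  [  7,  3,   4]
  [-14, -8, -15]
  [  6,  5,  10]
x^3 - 9*x^2 + 27*x - 27

The characteristic polynomial is χ_A(x) = (x - 3)^3, so the eigenvalues are known. The minimal polynomial is
  m_A(x) = Π_λ (x − λ)^{k_λ}
where k_λ is the size of the *largest* Jordan block for λ (equivalently, the smallest k with (A − λI)^k v = 0 for every generalised eigenvector v of λ).

  λ = 3: largest Jordan block has size 3, contributing (x − 3)^3

So m_A(x) = (x - 3)^3 = x^3 - 9*x^2 + 27*x - 27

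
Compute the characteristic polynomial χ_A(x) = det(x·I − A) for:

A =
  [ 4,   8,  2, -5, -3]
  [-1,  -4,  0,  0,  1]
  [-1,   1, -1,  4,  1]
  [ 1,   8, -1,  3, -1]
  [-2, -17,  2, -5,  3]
x^5 - 5*x^4 + 10*x^3 - 10*x^2 + 5*x - 1

Expanding det(x·I − A) (e.g. by cofactor expansion or by noting that A is similar to its Jordan form J, which has the same characteristic polynomial as A) gives
  χ_A(x) = x^5 - 5*x^4 + 10*x^3 - 10*x^2 + 5*x - 1
which factors as (x - 1)^5. The eigenvalues (with algebraic multiplicities) are λ = 1 with multiplicity 5.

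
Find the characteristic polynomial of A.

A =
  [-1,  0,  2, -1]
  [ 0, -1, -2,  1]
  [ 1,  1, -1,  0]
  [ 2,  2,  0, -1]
x^4 + 4*x^3 + 6*x^2 + 4*x + 1

Expanding det(x·I − A) (e.g. by cofactor expansion or by noting that A is similar to its Jordan form J, which has the same characteristic polynomial as A) gives
  χ_A(x) = x^4 + 4*x^3 + 6*x^2 + 4*x + 1
which factors as (x + 1)^4. The eigenvalues (with algebraic multiplicities) are λ = -1 with multiplicity 4.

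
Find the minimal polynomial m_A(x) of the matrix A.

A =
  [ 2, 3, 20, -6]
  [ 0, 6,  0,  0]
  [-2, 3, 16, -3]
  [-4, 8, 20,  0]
x^2 - 12*x + 36

The characteristic polynomial is χ_A(x) = (x - 6)^4, so the eigenvalues are known. The minimal polynomial is
  m_A(x) = Π_λ (x − λ)^{k_λ}
where k_λ is the size of the *largest* Jordan block for λ (equivalently, the smallest k with (A − λI)^k v = 0 for every generalised eigenvector v of λ).

  λ = 6: largest Jordan block has size 2, contributing (x − 6)^2

So m_A(x) = (x - 6)^2 = x^2 - 12*x + 36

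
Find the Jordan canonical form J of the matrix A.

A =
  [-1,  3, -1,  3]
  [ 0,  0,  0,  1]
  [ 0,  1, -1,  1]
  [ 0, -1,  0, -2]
J_3(-1) ⊕ J_1(-1)

The characteristic polynomial is
  det(x·I − A) = x^4 + 4*x^3 + 6*x^2 + 4*x + 1 = (x + 1)^4

Eigenvalues and multiplicities (the geometric multiplicity of λ is n − rank(A − λI), which equals the number of Jordan blocks for λ):
  λ = -1: algebraic multiplicity = 4, geometric multiplicity = 2

Determining the block sizes for each eigenvalue:
  λ = -1: with am = 4 and gm = 2, the partition is not yet determined (e.g. several partitions of 4 into 2 parts exist). Let N = A − (-1)·I. Computing rank(N^1) = 2, rank(N^2) = 1, rank(N^3) = 0; the number of blocks of size ≥ j is rank(N^{j−1}) − rank(N^j), giving [2, 1, 1]. So we have 1 block(s) of size 3, 1 block(s) of size 1 → block sizes [3, 1]

Assembling the blocks gives a Jordan form
J =
  [-1,  1,  0,  0]
  [ 0, -1,  1,  0]
  [ 0,  0, -1,  0]
  [ 0,  0,  0, -1]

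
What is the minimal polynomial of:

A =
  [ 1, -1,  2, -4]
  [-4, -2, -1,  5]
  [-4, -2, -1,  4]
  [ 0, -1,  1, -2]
x^3 + 3*x^2 + 3*x + 1

The characteristic polynomial is χ_A(x) = (x + 1)^4, so the eigenvalues are known. The minimal polynomial is
  m_A(x) = Π_λ (x − λ)^{k_λ}
where k_λ is the size of the *largest* Jordan block for λ (equivalently, the smallest k with (A − λI)^k v = 0 for every generalised eigenvector v of λ).

  λ = -1: largest Jordan block has size 3, contributing (x + 1)^3

So m_A(x) = (x + 1)^3 = x^3 + 3*x^2 + 3*x + 1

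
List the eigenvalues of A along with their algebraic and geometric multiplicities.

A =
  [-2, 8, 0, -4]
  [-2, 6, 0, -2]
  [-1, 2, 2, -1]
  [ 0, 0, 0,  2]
λ = 2: alg = 4, geom = 3

Step 1 — factor the characteristic polynomial to read off the algebraic multiplicities:
  χ_A(x) = (x - 2)^4

Step 2 — compute geometric multiplicities via the rank-nullity identity g(λ) = n − rank(A − λI):
  rank(A − (2)·I) = 1, so dim ker(A − (2)·I) = n − 1 = 3

Summary:
  λ = 2: algebraic multiplicity = 4, geometric multiplicity = 3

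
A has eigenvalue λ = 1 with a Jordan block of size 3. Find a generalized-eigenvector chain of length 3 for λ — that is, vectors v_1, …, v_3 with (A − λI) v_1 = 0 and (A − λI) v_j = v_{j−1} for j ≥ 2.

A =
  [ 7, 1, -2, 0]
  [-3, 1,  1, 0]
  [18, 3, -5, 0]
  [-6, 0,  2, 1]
A Jordan chain for λ = 1 of length 3:
v_1 = (-3, 0, -9, 0)ᵀ
v_2 = (6, -3, 18, -6)ᵀ
v_3 = (1, 0, 0, 0)ᵀ

Let N = A − (1)·I. We want v_3 with N^3 v_3 = 0 but N^2 v_3 ≠ 0; then v_{j-1} := N · v_j for j = 3, …, 2.

Pick v_3 = (1, 0, 0, 0)ᵀ.
Then v_2 = N · v_3 = (6, -3, 18, -6)ᵀ.
Then v_1 = N · v_2 = (-3, 0, -9, 0)ᵀ.

Sanity check: (A − (1)·I) v_1 = (0, 0, 0, 0)ᵀ = 0. ✓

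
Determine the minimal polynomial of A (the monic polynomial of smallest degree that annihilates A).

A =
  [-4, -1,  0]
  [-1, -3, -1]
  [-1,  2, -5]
x^3 + 12*x^2 + 48*x + 64

The characteristic polynomial is χ_A(x) = (x + 4)^3, so the eigenvalues are known. The minimal polynomial is
  m_A(x) = Π_λ (x − λ)^{k_λ}
where k_λ is the size of the *largest* Jordan block for λ (equivalently, the smallest k with (A − λI)^k v = 0 for every generalised eigenvector v of λ).

  λ = -4: largest Jordan block has size 3, contributing (x + 4)^3

So m_A(x) = (x + 4)^3 = x^3 + 12*x^2 + 48*x + 64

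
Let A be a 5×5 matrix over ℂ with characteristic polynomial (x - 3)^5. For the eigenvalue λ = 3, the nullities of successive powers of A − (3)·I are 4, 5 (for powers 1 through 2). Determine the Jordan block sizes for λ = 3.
Block sizes for λ = 3: [2, 1, 1, 1]

From the dimensions of kernels of powers, the number of Jordan blocks of size at least j is d_j − d_{j−1} where d_j = dim ker(N^j) (with d_0 = 0). Computing the differences gives [4, 1].
The number of blocks of size exactly k is (#blocks of size ≥ k) − (#blocks of size ≥ k + 1), so the partition is: 3 block(s) of size 1, 1 block(s) of size 2.
In nonincreasing order the block sizes are [2, 1, 1, 1].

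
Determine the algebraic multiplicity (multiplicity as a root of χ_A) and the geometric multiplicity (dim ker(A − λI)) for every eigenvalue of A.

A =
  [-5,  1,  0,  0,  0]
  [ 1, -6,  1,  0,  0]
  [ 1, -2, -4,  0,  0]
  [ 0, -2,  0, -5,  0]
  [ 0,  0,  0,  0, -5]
λ = -5: alg = 5, geom = 3

Step 1 — factor the characteristic polynomial to read off the algebraic multiplicities:
  χ_A(x) = (x + 5)^5

Step 2 — compute geometric multiplicities via the rank-nullity identity g(λ) = n − rank(A − λI):
  rank(A − (-5)·I) = 2, so dim ker(A − (-5)·I) = n − 2 = 3

Summary:
  λ = -5: algebraic multiplicity = 5, geometric multiplicity = 3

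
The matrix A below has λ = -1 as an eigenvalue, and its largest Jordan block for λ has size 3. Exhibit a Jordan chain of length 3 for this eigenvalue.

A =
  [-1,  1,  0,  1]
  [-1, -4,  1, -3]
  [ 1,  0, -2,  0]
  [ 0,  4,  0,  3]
A Jordan chain for λ = -1 of length 3:
v_1 = (-1, 4, -1, -4)ᵀ
v_2 = (0, -1, 1, 0)ᵀ
v_3 = (1, 0, 0, 0)ᵀ

Let N = A − (-1)·I. We want v_3 with N^3 v_3 = 0 but N^2 v_3 ≠ 0; then v_{j-1} := N · v_j for j = 3, …, 2.

Pick v_3 = (1, 0, 0, 0)ᵀ.
Then v_2 = N · v_3 = (0, -1, 1, 0)ᵀ.
Then v_1 = N · v_2 = (-1, 4, -1, -4)ᵀ.

Sanity check: (A − (-1)·I) v_1 = (0, 0, 0, 0)ᵀ = 0. ✓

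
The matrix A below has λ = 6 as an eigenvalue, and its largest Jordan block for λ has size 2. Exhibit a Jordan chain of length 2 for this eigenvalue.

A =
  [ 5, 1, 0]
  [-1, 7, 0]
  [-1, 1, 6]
A Jordan chain for λ = 6 of length 2:
v_1 = (-1, -1, -1)ᵀ
v_2 = (1, 0, 0)ᵀ

Let N = A − (6)·I. We want v_2 with N^2 v_2 = 0 but N^1 v_2 ≠ 0; then v_{j-1} := N · v_j for j = 2, …, 2.

Pick v_2 = (1, 0, 0)ᵀ.
Then v_1 = N · v_2 = (-1, -1, -1)ᵀ.

Sanity check: (A − (6)·I) v_1 = (0, 0, 0)ᵀ = 0. ✓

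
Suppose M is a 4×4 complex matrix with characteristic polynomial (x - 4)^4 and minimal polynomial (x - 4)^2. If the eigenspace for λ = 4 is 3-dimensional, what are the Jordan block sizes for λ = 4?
Block sizes for λ = 4: [2, 1, 1]

Step 1 — from the characteristic polynomial, algebraic multiplicity of λ = 4 is 4. From dim ker(M − (4)·I) = 3, there are exactly 3 Jordan blocks for λ = 4.
Step 2 — from the minimal polynomial, the factor (x − 4)^2 tells us the largest block for λ = 4 has size 2.
Step 3 — with total size 4, 3 blocks, and largest block 2, the block sizes (in nonincreasing order) are [2, 1, 1].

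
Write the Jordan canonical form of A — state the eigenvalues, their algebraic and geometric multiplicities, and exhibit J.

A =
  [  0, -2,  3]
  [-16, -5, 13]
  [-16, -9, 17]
J_3(4)

The characteristic polynomial is
  det(x·I − A) = x^3 - 12*x^2 + 48*x - 64 = (x - 4)^3

Eigenvalues and multiplicities (the geometric multiplicity of λ is n − rank(A − λI), which equals the number of Jordan blocks for λ):
  λ = 4: algebraic multiplicity = 3, geometric multiplicity = 1

Determining the block sizes for each eigenvalue:
  λ = 4: one block (gm = 1), so the single block has size am = 3 → block sizes [3]

Assembling the blocks gives a Jordan form
J =
  [4, 1, 0]
  [0, 4, 1]
  [0, 0, 4]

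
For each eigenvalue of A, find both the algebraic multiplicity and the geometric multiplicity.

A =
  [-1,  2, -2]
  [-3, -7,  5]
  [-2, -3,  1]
λ = -3: alg = 1, geom = 1; λ = -2: alg = 2, geom = 1

Step 1 — factor the characteristic polynomial to read off the algebraic multiplicities:
  χ_A(x) = (x + 2)^2*(x + 3)

Step 2 — compute geometric multiplicities via the rank-nullity identity g(λ) = n − rank(A − λI):
  rank(A − (-3)·I) = 2, so dim ker(A − (-3)·I) = n − 2 = 1
  rank(A − (-2)·I) = 2, so dim ker(A − (-2)·I) = n − 2 = 1

Summary:
  λ = -3: algebraic multiplicity = 1, geometric multiplicity = 1
  λ = -2: algebraic multiplicity = 2, geometric multiplicity = 1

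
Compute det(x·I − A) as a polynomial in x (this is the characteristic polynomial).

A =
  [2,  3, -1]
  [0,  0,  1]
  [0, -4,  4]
x^3 - 6*x^2 + 12*x - 8

Expanding det(x·I − A) (e.g. by cofactor expansion or by noting that A is similar to its Jordan form J, which has the same characteristic polynomial as A) gives
  χ_A(x) = x^3 - 6*x^2 + 12*x - 8
which factors as (x - 2)^3. The eigenvalues (with algebraic multiplicities) are λ = 2 with multiplicity 3.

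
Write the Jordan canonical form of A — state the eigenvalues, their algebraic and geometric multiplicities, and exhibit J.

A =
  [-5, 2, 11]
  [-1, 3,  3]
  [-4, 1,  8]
J_3(2)

The characteristic polynomial is
  det(x·I − A) = x^3 - 6*x^2 + 12*x - 8 = (x - 2)^3

Eigenvalues and multiplicities (the geometric multiplicity of λ is n − rank(A − λI), which equals the number of Jordan blocks for λ):
  λ = 2: algebraic multiplicity = 3, geometric multiplicity = 1

Determining the block sizes for each eigenvalue:
  λ = 2: one block (gm = 1), so the single block has size am = 3 → block sizes [3]

Assembling the blocks gives a Jordan form
J =
  [2, 1, 0]
  [0, 2, 1]
  [0, 0, 2]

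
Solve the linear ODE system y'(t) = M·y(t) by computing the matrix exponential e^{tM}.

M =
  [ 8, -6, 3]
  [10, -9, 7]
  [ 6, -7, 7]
e^{tM} =
  [-3*t^2*exp(2*t) + 6*t*exp(2*t) + exp(2*t), 9*t^2*exp(2*t)/2 - 6*t*exp(2*t), -9*t^2*exp(2*t)/2 + 3*t*exp(2*t)]
  [-4*t^2*exp(2*t) + 10*t*exp(2*t), 6*t^2*exp(2*t) - 11*t*exp(2*t) + exp(2*t), -6*t^2*exp(2*t) + 7*t*exp(2*t)]
  [-2*t^2*exp(2*t) + 6*t*exp(2*t), 3*t^2*exp(2*t) - 7*t*exp(2*t), -3*t^2*exp(2*t) + 5*t*exp(2*t) + exp(2*t)]

Strategy: write M = P · J · P⁻¹ where J is a Jordan canonical form, so e^{tM} = P · e^{tJ} · P⁻¹, and e^{tJ} can be computed block-by-block.

M has Jordan form
J =
  [2, 1, 0]
  [0, 2, 1]
  [0, 0, 2]
(up to reordering of blocks).

Per-block formulas:
  For a 3×3 Jordan block J_3(2): exp(t · J_3(2)) = e^(2t)·(I + t·N + (t^2/2)·N^2), where N is the 3×3 nilpotent shift.

After assembling e^{tJ} and conjugating by P, we get:

e^{tM} =
  [-3*t^2*exp(2*t) + 6*t*exp(2*t) + exp(2*t), 9*t^2*exp(2*t)/2 - 6*t*exp(2*t), -9*t^2*exp(2*t)/2 + 3*t*exp(2*t)]
  [-4*t^2*exp(2*t) + 10*t*exp(2*t), 6*t^2*exp(2*t) - 11*t*exp(2*t) + exp(2*t), -6*t^2*exp(2*t) + 7*t*exp(2*t)]
  [-2*t^2*exp(2*t) + 6*t*exp(2*t), 3*t^2*exp(2*t) - 7*t*exp(2*t), -3*t^2*exp(2*t) + 5*t*exp(2*t) + exp(2*t)]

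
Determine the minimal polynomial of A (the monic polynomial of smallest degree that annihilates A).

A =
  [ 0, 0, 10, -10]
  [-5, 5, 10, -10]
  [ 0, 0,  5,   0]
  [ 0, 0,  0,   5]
x^2 - 5*x

The characteristic polynomial is χ_A(x) = x*(x - 5)^3, so the eigenvalues are known. The minimal polynomial is
  m_A(x) = Π_λ (x − λ)^{k_λ}
where k_λ is the size of the *largest* Jordan block for λ (equivalently, the smallest k with (A − λI)^k v = 0 for every generalised eigenvector v of λ).

  λ = 0: largest Jordan block has size 1, contributing (x − 0)
  λ = 5: largest Jordan block has size 1, contributing (x − 5)

So m_A(x) = x*(x - 5) = x^2 - 5*x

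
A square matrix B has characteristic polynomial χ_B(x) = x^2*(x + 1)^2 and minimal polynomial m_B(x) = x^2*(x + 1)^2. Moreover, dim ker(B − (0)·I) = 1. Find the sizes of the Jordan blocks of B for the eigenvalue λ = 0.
Block sizes for λ = 0: [2]

Step 1 — from the characteristic polynomial, algebraic multiplicity of λ = 0 is 2. From dim ker(B − (0)·I) = 1, there are exactly 1 Jordan blocks for λ = 0.
Step 2 — from the minimal polynomial, the factor (x − 0)^2 tells us the largest block for λ = 0 has size 2.
Step 3 — with total size 2, 1 blocks, and largest block 2, the block sizes (in nonincreasing order) are [2].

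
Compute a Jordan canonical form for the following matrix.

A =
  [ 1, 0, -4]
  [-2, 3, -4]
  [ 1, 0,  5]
J_2(3) ⊕ J_1(3)

The characteristic polynomial is
  det(x·I − A) = x^3 - 9*x^2 + 27*x - 27 = (x - 3)^3

Eigenvalues and multiplicities (the geometric multiplicity of λ is n − rank(A − λI), which equals the number of Jordan blocks for λ):
  λ = 3: algebraic multiplicity = 3, geometric multiplicity = 2

Determining the block sizes for each eigenvalue:
  λ = 3: 2 blocks summing to 3 forces exactly one block of size 2 and the rest size 1 → block sizes [2, 1]

Assembling the blocks gives a Jordan form
J =
  [3, 1, 0]
  [0, 3, 0]
  [0, 0, 3]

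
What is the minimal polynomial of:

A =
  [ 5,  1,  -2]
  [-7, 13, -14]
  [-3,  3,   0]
x^2 - 12*x + 36

The characteristic polynomial is χ_A(x) = (x - 6)^3, so the eigenvalues are known. The minimal polynomial is
  m_A(x) = Π_λ (x − λ)^{k_λ}
where k_λ is the size of the *largest* Jordan block for λ (equivalently, the smallest k with (A − λI)^k v = 0 for every generalised eigenvector v of λ).

  λ = 6: largest Jordan block has size 2, contributing (x − 6)^2

So m_A(x) = (x - 6)^2 = x^2 - 12*x + 36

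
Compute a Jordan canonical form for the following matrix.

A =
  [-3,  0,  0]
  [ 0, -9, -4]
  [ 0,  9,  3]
J_2(-3) ⊕ J_1(-3)

The characteristic polynomial is
  det(x·I − A) = x^3 + 9*x^2 + 27*x + 27 = (x + 3)^3

Eigenvalues and multiplicities (the geometric multiplicity of λ is n − rank(A − λI), which equals the number of Jordan blocks for λ):
  λ = -3: algebraic multiplicity = 3, geometric multiplicity = 2

Determining the block sizes for each eigenvalue:
  λ = -3: 2 blocks summing to 3 forces exactly one block of size 2 and the rest size 1 → block sizes [2, 1]

Assembling the blocks gives a Jordan form
J =
  [-3,  1,  0]
  [ 0, -3,  0]
  [ 0,  0, -3]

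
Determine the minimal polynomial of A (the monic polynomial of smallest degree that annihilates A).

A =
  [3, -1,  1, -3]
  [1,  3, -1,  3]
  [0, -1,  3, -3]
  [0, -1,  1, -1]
x^3 - 6*x^2 + 12*x - 8

The characteristic polynomial is χ_A(x) = (x - 2)^4, so the eigenvalues are known. The minimal polynomial is
  m_A(x) = Π_λ (x − λ)^{k_λ}
where k_λ is the size of the *largest* Jordan block for λ (equivalently, the smallest k with (A − λI)^k v = 0 for every generalised eigenvector v of λ).

  λ = 2: largest Jordan block has size 3, contributing (x − 2)^3

So m_A(x) = (x - 2)^3 = x^3 - 6*x^2 + 12*x - 8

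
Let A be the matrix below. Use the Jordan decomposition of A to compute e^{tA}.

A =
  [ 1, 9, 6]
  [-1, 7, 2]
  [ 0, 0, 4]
e^{tA} =
  [-3*t*exp(4*t) + exp(4*t), 9*t*exp(4*t), 6*t*exp(4*t)]
  [-t*exp(4*t), 3*t*exp(4*t) + exp(4*t), 2*t*exp(4*t)]
  [0, 0, exp(4*t)]

Strategy: write A = P · J · P⁻¹ where J is a Jordan canonical form, so e^{tA} = P · e^{tJ} · P⁻¹, and e^{tJ} can be computed block-by-block.

A has Jordan form
J =
  [4, 1, 0]
  [0, 4, 0]
  [0, 0, 4]
(up to reordering of blocks).

Per-block formulas:
  For a 1×1 block at λ = 4: exp(t · [4]) = [e^(4t)].
  For a 2×2 Jordan block J_2(4): exp(t · J_2(4)) = e^(4t)·(I + t·N), where N is the 2×2 nilpotent shift.

After assembling e^{tJ} and conjugating by P, we get:

e^{tA} =
  [-3*t*exp(4*t) + exp(4*t), 9*t*exp(4*t), 6*t*exp(4*t)]
  [-t*exp(4*t), 3*t*exp(4*t) + exp(4*t), 2*t*exp(4*t)]
  [0, 0, exp(4*t)]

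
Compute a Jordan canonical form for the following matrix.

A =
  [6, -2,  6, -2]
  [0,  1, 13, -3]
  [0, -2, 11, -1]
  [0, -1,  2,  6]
J_3(6) ⊕ J_1(6)

The characteristic polynomial is
  det(x·I − A) = x^4 - 24*x^3 + 216*x^2 - 864*x + 1296 = (x - 6)^4

Eigenvalues and multiplicities (the geometric multiplicity of λ is n − rank(A − λI), which equals the number of Jordan blocks for λ):
  λ = 6: algebraic multiplicity = 4, geometric multiplicity = 2

Determining the block sizes for each eigenvalue:
  λ = 6: with am = 4 and gm = 2, the partition is not yet determined (e.g. several partitions of 4 into 2 parts exist). Let N = A − (6)·I. Computing rank(N^1) = 2, rank(N^2) = 1, rank(N^3) = 0; the number of blocks of size ≥ j is rank(N^{j−1}) − rank(N^j), giving [2, 1, 1]. So we have 1 block(s) of size 3, 1 block(s) of size 1 → block sizes [3, 1]

Assembling the blocks gives a Jordan form
J =
  [6, 1, 0, 0]
  [0, 6, 1, 0]
  [0, 0, 6, 0]
  [0, 0, 0, 6]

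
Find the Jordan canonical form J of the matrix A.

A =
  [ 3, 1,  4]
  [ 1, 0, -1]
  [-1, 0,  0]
J_3(1)

The characteristic polynomial is
  det(x·I − A) = x^3 - 3*x^2 + 3*x - 1 = (x - 1)^3

Eigenvalues and multiplicities (the geometric multiplicity of λ is n − rank(A − λI), which equals the number of Jordan blocks for λ):
  λ = 1: algebraic multiplicity = 3, geometric multiplicity = 1

Determining the block sizes for each eigenvalue:
  λ = 1: one block (gm = 1), so the single block has size am = 3 → block sizes [3]

Assembling the blocks gives a Jordan form
J =
  [1, 1, 0]
  [0, 1, 1]
  [0, 0, 1]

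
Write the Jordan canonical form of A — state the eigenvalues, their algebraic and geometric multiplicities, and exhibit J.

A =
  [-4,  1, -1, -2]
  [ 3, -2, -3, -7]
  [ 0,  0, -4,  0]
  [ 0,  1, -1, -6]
J_3(-4) ⊕ J_1(-4)

The characteristic polynomial is
  det(x·I − A) = x^4 + 16*x^3 + 96*x^2 + 256*x + 256 = (x + 4)^4

Eigenvalues and multiplicities (the geometric multiplicity of λ is n − rank(A − λI), which equals the number of Jordan blocks for λ):
  λ = -4: algebraic multiplicity = 4, geometric multiplicity = 2

Determining the block sizes for each eigenvalue:
  λ = -4: with am = 4 and gm = 2, the partition is not yet determined (e.g. several partitions of 4 into 2 parts exist). Let N = A − (-4)·I. Computing rank(N^1) = 2, rank(N^2) = 1, rank(N^3) = 0; the number of blocks of size ≥ j is rank(N^{j−1}) − rank(N^j), giving [2, 1, 1]. So we have 1 block(s) of size 3, 1 block(s) of size 1 → block sizes [3, 1]

Assembling the blocks gives a Jordan form
J =
  [-4,  1,  0,  0]
  [ 0, -4,  1,  0]
  [ 0,  0, -4,  0]
  [ 0,  0,  0, -4]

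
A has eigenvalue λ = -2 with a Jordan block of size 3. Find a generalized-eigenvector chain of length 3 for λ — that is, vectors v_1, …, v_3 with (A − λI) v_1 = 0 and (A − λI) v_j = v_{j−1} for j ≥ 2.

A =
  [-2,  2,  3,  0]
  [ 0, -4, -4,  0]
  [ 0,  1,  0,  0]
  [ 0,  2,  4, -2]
A Jordan chain for λ = -2 of length 3:
v_1 = (-1, 0, 0, 0)ᵀ
v_2 = (2, -2, 1, 2)ᵀ
v_3 = (0, 1, 0, 0)ᵀ

Let N = A − (-2)·I. We want v_3 with N^3 v_3 = 0 but N^2 v_3 ≠ 0; then v_{j-1} := N · v_j for j = 3, …, 2.

Pick v_3 = (0, 1, 0, 0)ᵀ.
Then v_2 = N · v_3 = (2, -2, 1, 2)ᵀ.
Then v_1 = N · v_2 = (-1, 0, 0, 0)ᵀ.

Sanity check: (A − (-2)·I) v_1 = (0, 0, 0, 0)ᵀ = 0. ✓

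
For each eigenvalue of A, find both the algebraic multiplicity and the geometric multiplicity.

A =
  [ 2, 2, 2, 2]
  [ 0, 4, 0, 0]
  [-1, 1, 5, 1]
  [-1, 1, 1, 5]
λ = 4: alg = 4, geom = 3

Step 1 — factor the characteristic polynomial to read off the algebraic multiplicities:
  χ_A(x) = (x - 4)^4

Step 2 — compute geometric multiplicities via the rank-nullity identity g(λ) = n − rank(A − λI):
  rank(A − (4)·I) = 1, so dim ker(A − (4)·I) = n − 1 = 3

Summary:
  λ = 4: algebraic multiplicity = 4, geometric multiplicity = 3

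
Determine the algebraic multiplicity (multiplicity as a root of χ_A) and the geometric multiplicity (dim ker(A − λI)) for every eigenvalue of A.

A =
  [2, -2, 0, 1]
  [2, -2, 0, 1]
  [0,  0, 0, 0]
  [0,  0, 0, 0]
λ = 0: alg = 4, geom = 3

Step 1 — factor the characteristic polynomial to read off the algebraic multiplicities:
  χ_A(x) = x^4

Step 2 — compute geometric multiplicities via the rank-nullity identity g(λ) = n − rank(A − λI):
  rank(A − (0)·I) = 1, so dim ker(A − (0)·I) = n − 1 = 3

Summary:
  λ = 0: algebraic multiplicity = 4, geometric multiplicity = 3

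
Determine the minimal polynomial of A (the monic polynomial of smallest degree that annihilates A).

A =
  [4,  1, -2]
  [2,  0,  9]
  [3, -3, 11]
x^3 - 15*x^2 + 75*x - 125

The characteristic polynomial is χ_A(x) = (x - 5)^3, so the eigenvalues are known. The minimal polynomial is
  m_A(x) = Π_λ (x − λ)^{k_λ}
where k_λ is the size of the *largest* Jordan block for λ (equivalently, the smallest k with (A − λI)^k v = 0 for every generalised eigenvector v of λ).

  λ = 5: largest Jordan block has size 3, contributing (x − 5)^3

So m_A(x) = (x - 5)^3 = x^3 - 15*x^2 + 75*x - 125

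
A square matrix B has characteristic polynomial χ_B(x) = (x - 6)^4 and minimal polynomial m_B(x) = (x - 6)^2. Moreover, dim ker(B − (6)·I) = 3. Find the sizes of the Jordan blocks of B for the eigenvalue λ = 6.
Block sizes for λ = 6: [2, 1, 1]

Step 1 — from the characteristic polynomial, algebraic multiplicity of λ = 6 is 4. From dim ker(B − (6)·I) = 3, there are exactly 3 Jordan blocks for λ = 6.
Step 2 — from the minimal polynomial, the factor (x − 6)^2 tells us the largest block for λ = 6 has size 2.
Step 3 — with total size 4, 3 blocks, and largest block 2, the block sizes (in nonincreasing order) are [2, 1, 1].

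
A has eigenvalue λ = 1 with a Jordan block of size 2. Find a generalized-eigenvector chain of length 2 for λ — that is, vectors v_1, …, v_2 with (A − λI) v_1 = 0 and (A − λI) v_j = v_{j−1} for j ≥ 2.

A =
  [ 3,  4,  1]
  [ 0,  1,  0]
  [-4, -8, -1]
A Jordan chain for λ = 1 of length 2:
v_1 = (2, 0, -4)ᵀ
v_2 = (1, 0, 0)ᵀ

Let N = A − (1)·I. We want v_2 with N^2 v_2 = 0 but N^1 v_2 ≠ 0; then v_{j-1} := N · v_j for j = 2, …, 2.

Pick v_2 = (1, 0, 0)ᵀ.
Then v_1 = N · v_2 = (2, 0, -4)ᵀ.

Sanity check: (A − (1)·I) v_1 = (0, 0, 0)ᵀ = 0. ✓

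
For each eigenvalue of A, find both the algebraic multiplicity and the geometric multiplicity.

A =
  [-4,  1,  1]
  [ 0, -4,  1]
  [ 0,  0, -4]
λ = -4: alg = 3, geom = 1

Step 1 — factor the characteristic polynomial to read off the algebraic multiplicities:
  χ_A(x) = (x + 4)^3

Step 2 — compute geometric multiplicities via the rank-nullity identity g(λ) = n − rank(A − λI):
  rank(A − (-4)·I) = 2, so dim ker(A − (-4)·I) = n − 2 = 1

Summary:
  λ = -4: algebraic multiplicity = 3, geometric multiplicity = 1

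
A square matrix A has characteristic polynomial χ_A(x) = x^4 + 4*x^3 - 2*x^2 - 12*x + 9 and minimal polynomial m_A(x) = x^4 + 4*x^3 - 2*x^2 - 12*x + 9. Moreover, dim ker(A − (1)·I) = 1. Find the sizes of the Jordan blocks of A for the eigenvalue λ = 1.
Block sizes for λ = 1: [2]

Step 1 — from the characteristic polynomial, algebraic multiplicity of λ = 1 is 2. From dim ker(A − (1)·I) = 1, there are exactly 1 Jordan blocks for λ = 1.
Step 2 — from the minimal polynomial, the factor (x − 1)^2 tells us the largest block for λ = 1 has size 2.
Step 3 — with total size 2, 1 blocks, and largest block 2, the block sizes (in nonincreasing order) are [2].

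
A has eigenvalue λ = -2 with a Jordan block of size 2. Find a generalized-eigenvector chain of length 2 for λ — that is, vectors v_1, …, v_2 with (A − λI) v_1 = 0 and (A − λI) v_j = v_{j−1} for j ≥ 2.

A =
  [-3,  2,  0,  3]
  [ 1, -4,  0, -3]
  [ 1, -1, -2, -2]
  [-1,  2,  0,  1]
A Jordan chain for λ = -2 of length 2:
v_1 = (-1, 1, 1, -1)ᵀ
v_2 = (1, 0, 0, 0)ᵀ

Let N = A − (-2)·I. We want v_2 with N^2 v_2 = 0 but N^1 v_2 ≠ 0; then v_{j-1} := N · v_j for j = 2, …, 2.

Pick v_2 = (1, 0, 0, 0)ᵀ.
Then v_1 = N · v_2 = (-1, 1, 1, -1)ᵀ.

Sanity check: (A − (-2)·I) v_1 = (0, 0, 0, 0)ᵀ = 0. ✓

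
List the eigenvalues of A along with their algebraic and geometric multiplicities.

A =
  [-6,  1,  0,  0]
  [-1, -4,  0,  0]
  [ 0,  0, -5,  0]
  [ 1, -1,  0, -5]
λ = -5: alg = 4, geom = 3

Step 1 — factor the characteristic polynomial to read off the algebraic multiplicities:
  χ_A(x) = (x + 5)^4

Step 2 — compute geometric multiplicities via the rank-nullity identity g(λ) = n − rank(A − λI):
  rank(A − (-5)·I) = 1, so dim ker(A − (-5)·I) = n − 1 = 3

Summary:
  λ = -5: algebraic multiplicity = 4, geometric multiplicity = 3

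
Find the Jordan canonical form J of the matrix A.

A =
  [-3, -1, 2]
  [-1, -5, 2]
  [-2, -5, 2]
J_3(-2)

The characteristic polynomial is
  det(x·I − A) = x^3 + 6*x^2 + 12*x + 8 = (x + 2)^3

Eigenvalues and multiplicities (the geometric multiplicity of λ is n − rank(A − λI), which equals the number of Jordan blocks for λ):
  λ = -2: algebraic multiplicity = 3, geometric multiplicity = 1

Determining the block sizes for each eigenvalue:
  λ = -2: one block (gm = 1), so the single block has size am = 3 → block sizes [3]

Assembling the blocks gives a Jordan form
J =
  [-2,  1,  0]
  [ 0, -2,  1]
  [ 0,  0, -2]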